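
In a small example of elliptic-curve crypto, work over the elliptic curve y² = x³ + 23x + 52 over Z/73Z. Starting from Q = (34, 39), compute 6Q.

(17, 10)

Repeated addition: build up to 6Q.
2Q: tangent at (34, 39): λ = (3·34² + 23)/(2·39) ≡ 60/5. 5⁻¹ ≡ 44 (mod 73) since 5·44 = 220 ≡ 1, so λ ≡ 60·44 ≡ 12.
  x = λ² - 34 - 34 = 144 - 68 ≡ 3; y = λ·(34 - 3) - 39 ≡ 41. → (3, 41)
3Q: (3, 41) + (34, 39). λ = (39 - 41)/(34 - 3) ≡ 71/31 mod 73. 31⁻¹ ≡ 33 (mod 73), so λ ≡ 7.
  x = λ² - 3 - 34 = 49 - 37 ≡ 12; y = λ·(3 - 12) - 41 ≡ 42. → (12, 42)
4Q: (12, 42) + (34, 39). λ = (39 - 42)/(34 - 12) ≡ 70/22 mod 73. 22⁻¹ ≡ 10 (mod 73), so λ ≡ 43.
  x = λ² - 12 - 34 = 1849 - 46 ≡ 51; y = λ·(12 - 51) - 42 ≡ 33. → (51, 33)
5Q: (51, 33) + (34, 39). λ = (39 - 33)/(34 - 51) ≡ 6/56 mod 73. 56⁻¹ ≡ 30 (mod 73), so λ ≡ 34.
  x = λ² - 51 - 34 = 1156 - 85 ≡ 49; y = λ·(51 - 49) - 33 ≡ 35. → (49, 35)
6Q: (49, 35) + (34, 39). λ = (39 - 35)/(34 - 49) ≡ 4/58 mod 73. 58⁻¹ ≡ 34 (mod 73) since 58·34 = 1972 ≡ 1, so λ ≡ 63.
  x = λ² - 49 - 34 = 3969 - 83 ≡ 17; y = λ·(49 - 17) - 35 ≡ 10. → (17, 10)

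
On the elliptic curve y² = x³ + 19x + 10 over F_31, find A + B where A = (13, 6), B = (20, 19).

(16, 15)

(13, 6) + (20, 19). λ = (19 - 6)/(20 - 13) ≡ 13/7 mod 31. 7⁻¹ ≡ 9 (mod 31) since 7·9 = 63 ≡ 1, so λ ≡ 24.
  x = λ² - 13 - 20 = 576 - 33 ≡ 16; y = λ·(13 - 16) - 6 ≡ 15. → (16, 15)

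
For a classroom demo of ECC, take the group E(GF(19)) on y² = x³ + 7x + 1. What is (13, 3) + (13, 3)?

(2, 2)

tangent at (13, 3): λ = (3·13² + 7)/(2·3) ≡ 1/6. 6⁻¹ ≡ 16 (mod 19) since 6·16 = 96 ≡ 1, so λ ≡ 1·16 ≡ 16.
  x = λ² - 13 - 13 = 256 - 26 ≡ 2; y = λ·(13 - 2) - 3 ≡ 2. → (2, 2)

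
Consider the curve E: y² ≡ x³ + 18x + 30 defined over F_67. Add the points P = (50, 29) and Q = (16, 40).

(50, 29) + (16, 40). λ = (40 - 29)/(16 - 50) ≡ 11/33 mod 67. 33⁻¹ ≡ 65 (mod 67) since 33·65 = 2145 ≡ 1, so λ ≡ 45.
  x = λ² - 50 - 16 = 2025 - 66 ≡ 16; y = λ·(50 - 16) - 29 ≡ 27. → (16, 27)

(16, 27)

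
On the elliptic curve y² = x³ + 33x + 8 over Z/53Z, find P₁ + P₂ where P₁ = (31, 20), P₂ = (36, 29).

(31, 20) + (36, 29). λ = (29 - 20)/(36 - 31) ≡ 9/5 mod 53. 5⁻¹ ≡ 32 (mod 53), so λ ≡ 23.
  x = λ² - 31 - 36 = 529 - 67 ≡ 38; y = λ·(31 - 38) - 20 ≡ 31. → (38, 31)

(38, 31)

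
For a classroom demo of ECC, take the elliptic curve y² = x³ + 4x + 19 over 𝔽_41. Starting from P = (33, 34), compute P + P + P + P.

(9, 13)

Double-and-add on 4 = (100)₂. Start with P = (33, 34) for the leading 1-bit.
double: tangent at (33, 34): λ = (3·33² + 4)/(2·34) ≡ 32/27. 27⁻¹ ≡ 38 (mod 41) since 27·38 = 1026 ≡ 1, so λ ≡ 32·38 ≡ 27.
  x = λ² - 33 - 33 = 729 - 66 ≡ 7; y = λ·(33 - 7) - 34 ≡ 12. → (7, 12)
double: tangent at (7, 12): λ = (3·7² + 4)/(2·12) ≡ 28/24. 24⁻¹ ≡ 12 (mod 41) since 24·12 = 288 ≡ 1, so λ ≡ 28·12 ≡ 8.
  x = λ² - 7 - 7 = 64 - 14 ≡ 9; y = λ·(7 - 9) - 12 ≡ 13. → (9, 13)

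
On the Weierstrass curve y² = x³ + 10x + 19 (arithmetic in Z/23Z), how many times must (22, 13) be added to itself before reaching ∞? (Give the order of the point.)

2P: tangent at (22, 13): λ = (3·22² + 10)/(2·13) ≡ 13/3. 3⁻¹ ≡ 8 (mod 23) since 3·8 = 24 ≡ 1, so λ ≡ 13·8 ≡ 12.
  x = λ² - 22 - 22 = 144 - 44 ≡ 8; y = λ·(22 - 8) - 13 ≡ 17. → (8, 17)
3P: (8, 17) + (22, 13). λ = (13 - 17)/(22 - 8) ≡ 19/14 mod 23. 14⁻¹ ≡ 5 (mod 23), so λ ≡ 3.
  x = λ² - 8 - 22 = 9 - 30 ≡ 2; y = λ·(8 - 2) - 17 ≡ 1. → (2, 1)
4P: (2, 1) + (22, 13). λ = (13 - 1)/(22 - 2) ≡ 12/20 mod 23. 20⁻¹ ≡ 15 (mod 23), so λ ≡ 19.
  x = λ² - 2 - 22 = 361 - 24 ≡ 15; y = λ·(2 - 15) - 1 ≡ 5. → (15, 5)
5P: (15, 5) + (22, 13). λ = (13 - 5)/(22 - 15) ≡ 8/7 mod 23. 7⁻¹ ≡ 10 (mod 23), so λ ≡ 11.
  x = λ² - 15 - 22 = 121 - 37 ≡ 15; y = λ·(15 - 15) - 5 ≡ 18. → (15, 18)
6P: (15, 18) + (22, 13). λ = (13 - 18)/(22 - 15) ≡ 18/7 mod 23. 7⁻¹ ≡ 10 (mod 23), so λ ≡ 19.
  x = λ² - 15 - 22 = 361 - 37 ≡ 2; y = λ·(15 - 2) - 18 ≡ 22. → (2, 22)
7P: (2, 22) + (22, 13). λ = (13 - 22)/(22 - 2) ≡ 14/20 mod 23. 20⁻¹ ≡ 15 (mod 23), so λ ≡ 3.
  x = λ² - 2 - 22 = 9 - 24 ≡ 8; y = λ·(2 - 8) - 22 ≡ 6. → (8, 6)
8P: (8, 6) + (22, 13). λ = (13 - 6)/(22 - 8) ≡ 7/14 mod 23. 14⁻¹ ≡ 5 (mod 23) since 14·5 = 70 ≡ 1, so λ ≡ 12.
  x = λ² - 8 - 22 = 144 - 30 ≡ 22; y = λ·(8 - 22) - 6 ≡ 10. → (22, 10)
9P: (22, 10) + (22, 13): same x and y₁ ≡ -y₂, so the sum is ∞.
9P = ∞, so the order is 9.

9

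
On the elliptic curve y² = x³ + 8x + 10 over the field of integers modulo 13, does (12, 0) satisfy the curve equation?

y² = 0² ≡ 0; x³ + 8x + 10 = 1834 ≡ 1 (mod 13). 0 ≠ 1.

no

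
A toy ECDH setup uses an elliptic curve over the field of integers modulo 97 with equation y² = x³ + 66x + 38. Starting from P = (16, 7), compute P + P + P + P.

Double-and-add on 4 = (100)₂. Start with P = (16, 7) for the leading 1-bit.
double: tangent at (16, 7): λ = (3·16² + 66)/(2·7) ≡ 58/14. 14⁻¹ ≡ 7 (mod 97) since 14·7 = 98 ≡ 1, so λ ≡ 58·7 ≡ 18.
  x = λ² - 16 - 16 = 324 - 32 ≡ 1; y = λ·(16 - 1) - 7 ≡ 69. → (1, 69)
double: tangent at (1, 69): λ = (3·1² + 66)/(2·69) ≡ 69/41. 41⁻¹ ≡ 71 (mod 97), so λ ≡ 69·71 ≡ 49.
  x = λ² - 1 - 1 = 2401 - 2 ≡ 71; y = λ·(1 - 71) - 69 ≡ 90. → (71, 90)

(71, 90)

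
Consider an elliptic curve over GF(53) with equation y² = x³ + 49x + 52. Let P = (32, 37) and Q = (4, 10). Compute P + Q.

(32, 37) + (4, 10). λ = (10 - 37)/(4 - 32) ≡ 26/25 mod 53. 25⁻¹ ≡ 17 (mod 53), so λ ≡ 18.
  x = λ² - 32 - 4 = 324 - 36 ≡ 23; y = λ·(32 - 23) - 37 ≡ 19. → (23, 19)

(23, 19)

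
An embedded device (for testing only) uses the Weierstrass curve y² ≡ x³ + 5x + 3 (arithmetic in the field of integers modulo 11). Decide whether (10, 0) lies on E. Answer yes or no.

no

y² = 0² ≡ 0; x³ + 5x + 3 = 1053 ≡ 8 (mod 11). 0 ≠ 8.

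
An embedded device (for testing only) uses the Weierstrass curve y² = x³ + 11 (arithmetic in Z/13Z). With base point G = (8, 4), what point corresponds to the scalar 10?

(4, 6)

Double-and-add on 10 = (1010)₂. Start with G = (8, 4) for the leading 1-bit.
double: tangent at (8, 4): λ = (3·8² + 0)/(2·4) ≡ 10/8. 8⁻¹ ≡ 5 (mod 13), so λ ≡ 10·5 ≡ 11.
  x = λ² - 8 - 8 = 121 - 16 ≡ 1; y = λ·(8 - 1) - 4 ≡ 8. → (1, 8)
double: tangent at (1, 8): λ = (3·1² + 0)/(2·8) ≡ 3/3. 3⁻¹ ≡ 9 (mod 13) since 3·9 = 27 ≡ 1, so λ ≡ 3·9 ≡ 1.
  x = λ² - 1 - 1 = 1 - 2 ≡ 12; y = λ·(1 - 12) - 8 ≡ 7. → (12, 7)
add G: (12, 7) + (8, 4). λ = (4 - 7)/(8 - 12) ≡ 10/9 mod 13. 9⁻¹ ≡ 3 (mod 13) since 9·3 = 27 ≡ 1, so λ ≡ 4.
  x = λ² - 12 - 8 = 16 - 20 ≡ 9; y = λ·(12 - 9) - 7 ≡ 5. → (9, 5)
double: tangent at (9, 5): λ = (3·9² + 0)/(2·5) ≡ 9/10. 10⁻¹ ≡ 4 (mod 13) since 10·4 = 40 ≡ 1, so λ ≡ 9·4 ≡ 10.
  x = λ² - 9 - 9 = 100 - 18 ≡ 4; y = λ·(9 - 4) - 5 ≡ 6. → (4, 6)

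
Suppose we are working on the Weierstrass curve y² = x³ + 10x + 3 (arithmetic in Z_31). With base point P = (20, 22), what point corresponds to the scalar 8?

O

Double-and-add on 8 = (1000)₂. Start with P = (20, 22) for the leading 1-bit.
double: tangent at (20, 22): λ = (3·20² + 10)/(2·22) ≡ 1/13. 13⁻¹ ≡ 12 (mod 31), so λ ≡ 1·12 ≡ 12.
  x = λ² - 20 - 20 = 144 - 40 ≡ 11; y = λ·(20 - 11) - 22 ≡ 24. → (11, 24)
double: tangent at (11, 24): λ = (3·11² + 10)/(2·24) ≡ 1/17. 17⁻¹ ≡ 11 (mod 31), so λ ≡ 1·11 ≡ 11.
  x = λ² - 11 - 11 = 121 - 22 ≡ 6; y = λ·(11 - 6) - 24 ≡ 0. → (6, 0)
double: (6, 0) + (6, 0): same x and y₁ ≡ -y₂, so the sum is O.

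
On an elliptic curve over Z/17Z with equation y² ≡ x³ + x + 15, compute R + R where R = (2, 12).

(5, 14)

tangent at (2, 12): λ = (3·2² + 1)/(2·12) ≡ 13/7. 7⁻¹ ≡ 5 (mod 17) since 7·5 = 35 ≡ 1, so λ ≡ 13·5 ≡ 14.
  x = λ² - 2 - 2 = 196 - 4 ≡ 5; y = λ·(2 - 5) - 12 ≡ 14. → (5, 14)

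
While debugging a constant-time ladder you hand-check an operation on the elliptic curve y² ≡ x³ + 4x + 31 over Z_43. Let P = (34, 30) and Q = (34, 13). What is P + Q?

The two points share x = 34 and their y-coordinates satisfy 30 + 13 ≡ 0 (mod 43), so they are inverses. Their sum is 𝒪.

O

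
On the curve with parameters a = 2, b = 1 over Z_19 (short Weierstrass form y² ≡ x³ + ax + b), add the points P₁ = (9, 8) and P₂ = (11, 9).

(9, 8) + (11, 9). λ = (9 - 8)/(11 - 9) ≡ 1/2 mod 19. 2⁻¹ ≡ 10 (mod 19), so λ ≡ 10.
  x = λ² - 9 - 11 = 100 - 20 ≡ 4; y = λ·(9 - 4) - 8 ≡ 4. → (4, 4)

(4, 4)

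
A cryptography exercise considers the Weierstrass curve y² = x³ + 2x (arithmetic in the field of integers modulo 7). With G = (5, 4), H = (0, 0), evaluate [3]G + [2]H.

First 3G:
Repeated addition: build up to 3G.
2G: tangent at (5, 4): λ = (3·5² + 2)/(2·4) ≡ 0/1. 1⁻¹ ≡ 1 (mod 7) since 1·1 = 1 ≡ 1, so λ ≡ 0·1 ≡ 0.
  x = λ² - 5 - 5 = 0 - 10 ≡ 4; y = λ·(5 - 4) - 4 ≡ 3. → (4, 3)
3G: (4, 3) + (5, 4). λ = (4 - 3)/(5 - 4) ≡ 1/1 mod 7. 1⁻¹ ≡ 1 (mod 7), so λ ≡ 1.
  x = λ² - 4 - 5 = 1 - 9 ≡ 6; y = λ·(4 - 6) - 3 ≡ 2. → (6, 2)
3G = (6, 2).
Next 2H:
Repeated addition: build up to 2H.
2H: (0, 0) + (0, 0): same x and y₁ ≡ -y₂, so the sum is ∞.
2H = ∞.
Finally 3G + 2H:
(6, 2) + ∞ = (6, 2) (identity).

(6, 2)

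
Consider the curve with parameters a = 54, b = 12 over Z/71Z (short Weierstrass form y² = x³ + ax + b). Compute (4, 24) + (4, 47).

The two points share x = 4 and their y-coordinates satisfy 24 + 47 ≡ 0 (mod 71), so they are inverses. Their sum is ∞.

O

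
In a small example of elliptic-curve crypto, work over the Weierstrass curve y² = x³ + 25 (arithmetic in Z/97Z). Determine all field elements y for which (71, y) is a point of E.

43, 54

x³ + 0x + 25 = 357936 ≡ 6 (mod 97).
Square roots of 6 mod 97: 43 and 54 (since 43² = 1849 ≡ 6).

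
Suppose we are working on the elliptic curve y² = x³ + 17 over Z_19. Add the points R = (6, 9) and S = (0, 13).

(5, 3)

(6, 9) + (0, 13). λ = (13 - 9)/(0 - 6) ≡ 4/13 mod 19. 13⁻¹ ≡ 3 (mod 19) since 13·3 = 39 ≡ 1, so λ ≡ 12.
  x = λ² - 6 - 0 = 144 - 6 ≡ 5; y = λ·(6 - 5) - 9 ≡ 3. → (5, 3)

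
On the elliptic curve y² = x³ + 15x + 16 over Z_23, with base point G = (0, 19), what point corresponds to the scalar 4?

Double-and-add on 4 = (100)₂. Start with G = (0, 19) for the leading 1-bit.
double: tangent at (0, 19): λ = (3·0² + 15)/(2·19) ≡ 15/15. 15⁻¹ ≡ 20 (mod 23), so λ ≡ 15·20 ≡ 1.
  x = λ² - 0 - 0 = 1 - 0 ≡ 1; y = λ·(0 - 1) - 19 ≡ 3. → (1, 3)
double: tangent at (1, 3): λ = (3·1² + 15)/(2·3) ≡ 18/6. 6⁻¹ ≡ 4 (mod 23), so λ ≡ 18·4 ≡ 3.
  x = λ² - 1 - 1 = 9 - 2 ≡ 7; y = λ·(1 - 7) - 3 ≡ 2. → (7, 2)

(7, 2)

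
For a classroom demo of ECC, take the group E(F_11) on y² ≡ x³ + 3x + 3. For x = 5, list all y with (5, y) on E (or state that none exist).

0

x³ + 3x + 3 = 143 ≡ 0 (mod 11).
Only y = 0 satisfies y² ≡ 0.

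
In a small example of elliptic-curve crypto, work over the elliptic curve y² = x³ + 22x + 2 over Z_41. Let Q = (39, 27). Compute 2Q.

(22, 8)

tangent at (39, 27): λ = (3·39² + 22)/(2·27) ≡ 34/13. 13⁻¹ ≡ 19 (mod 41), so λ ≡ 34·19 ≡ 31.
  x = λ² - 39 - 39 = 961 - 78 ≡ 22; y = λ·(39 - 22) - 27 ≡ 8. → (22, 8)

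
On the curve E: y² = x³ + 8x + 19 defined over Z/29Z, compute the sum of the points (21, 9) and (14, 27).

(21, 9) + (14, 27). λ = (27 - 9)/(14 - 21) ≡ 18/22 mod 29. 22⁻¹ ≡ 4 (mod 29), so λ ≡ 14.
  x = λ² - 21 - 14 = 196 - 35 ≡ 16; y = λ·(21 - 16) - 9 ≡ 3. → (16, 3)

(16, 3)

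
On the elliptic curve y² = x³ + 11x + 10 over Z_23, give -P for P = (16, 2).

(16, 21)

-(16, 2) = (16, -2 mod 23) = (16, 21).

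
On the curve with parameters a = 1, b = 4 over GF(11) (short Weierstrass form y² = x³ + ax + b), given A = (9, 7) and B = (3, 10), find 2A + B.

First 2A:
Repeated addition: build up to 2A.
2A: tangent at (9, 7): λ = (3·9² + 1)/(2·7) ≡ 2/3. 3⁻¹ ≡ 4 (mod 11), so λ ≡ 2·4 ≡ 8.
  x = λ² - 9 - 9 = 64 - 18 ≡ 2; y = λ·(9 - 2) - 7 ≡ 5. → (2, 5)
2A = (2, 5).
Finally 2A + B:
(2, 5) + (3, 10). λ = (10 - 5)/(3 - 2) ≡ 5/1 mod 11. 1⁻¹ ≡ 1 (mod 11) since 1·1 = 1 ≡ 1, so λ ≡ 5.
  x = λ² - 2 - 3 = 25 - 5 ≡ 9; y = λ·(2 - 9) - 5 ≡ 4. → (9, 4)

(9, 4)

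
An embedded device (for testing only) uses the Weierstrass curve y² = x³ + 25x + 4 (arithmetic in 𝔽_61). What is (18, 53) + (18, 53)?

(16, 13)

tangent at (18, 53): λ = (3·18² + 25)/(2·53) ≡ 21/45. 45⁻¹ ≡ 19 (mod 61), so λ ≡ 21·19 ≡ 33.
  x = λ² - 18 - 18 = 1089 - 36 ≡ 16; y = λ·(18 - 16) - 53 ≡ 13. → (16, 13)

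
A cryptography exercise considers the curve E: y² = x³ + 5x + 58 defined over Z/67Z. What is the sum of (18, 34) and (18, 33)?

The two points share x = 18 and their y-coordinates satisfy 34 + 33 ≡ 0 (mod 67), so they are inverses. Their sum is the point at infinity.

O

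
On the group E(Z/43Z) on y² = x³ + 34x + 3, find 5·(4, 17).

(7, 38)

Write G = (4, 17).
Repeated addition: build up to 5G.
2G: tangent at (4, 17): λ = (3·4² + 34)/(2·17) ≡ 39/34. 34⁻¹ ≡ 19 (mod 43), so λ ≡ 39·19 ≡ 10.
  x = λ² - 4 - 4 = 100 - 8 ≡ 6; y = λ·(4 - 6) - 17 ≡ 6. → (6, 6)
3G: (6, 6) + (4, 17). λ = (17 - 6)/(4 - 6) ≡ 11/41 mod 43. 41⁻¹ ≡ 21 (mod 43) since 41·21 = 861 ≡ 1, so λ ≡ 16.
  x = λ² - 6 - 4 = 256 - 10 ≡ 31; y = λ·(6 - 31) - 6 ≡ 24. → (31, 24)
4G: (31, 24) + (4, 17). λ = (17 - 24)/(4 - 31) ≡ 36/16 mod 43. 16⁻¹ ≡ 35 (mod 43), so λ ≡ 13.
  x = λ² - 31 - 4 = 169 - 35 ≡ 5; y = λ·(31 - 5) - 24 ≡ 13. → (5, 13)
5G: (5, 13) + (4, 17). λ = (17 - 13)/(4 - 5) ≡ 4/42 mod 43. 42⁻¹ ≡ 42 (mod 43), so λ ≡ 39.
  x = λ² - 5 - 4 = 1521 - 9 ≡ 7; y = λ·(5 - 7) - 13 ≡ 38. → (7, 38)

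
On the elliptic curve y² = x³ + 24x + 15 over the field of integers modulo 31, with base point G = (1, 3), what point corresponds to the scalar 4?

Repeated addition: build up to 4G.
2G: tangent at (1, 3): λ = (3·1² + 24)/(2·3) ≡ 27/6. 6⁻¹ ≡ 26 (mod 31) since 6·26 = 156 ≡ 1, so λ ≡ 27·26 ≡ 20.
  x = λ² - 1 - 1 = 400 - 2 ≡ 26; y = λ·(1 - 26) - 3 ≡ 24. → (26, 24)
3G: (26, 24) + (1, 3). λ = (3 - 24)/(1 - 26) ≡ 10/6 mod 31. 6⁻¹ ≡ 26 (mod 31), so λ ≡ 12.
  x = λ² - 26 - 1 = 144 - 27 ≡ 24; y = λ·(26 - 24) - 24 ≡ 0. → (24, 0)
4G: (24, 0) + (1, 3). λ = (3 - 0)/(1 - 24) ≡ 3/8 mod 31. 8⁻¹ ≡ 4 (mod 31) since 8·4 = 32 ≡ 1, so λ ≡ 12.
  x = λ² - 24 - 1 = 144 - 25 ≡ 26; y = λ·(24 - 26) - 0 ≡ 7. → (26, 7)

(26, 7)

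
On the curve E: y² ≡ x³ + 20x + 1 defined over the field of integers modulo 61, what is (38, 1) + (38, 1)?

tangent at (38, 1): λ = (3·38² + 20)/(2·1) ≡ 21/2. 2⁻¹ ≡ 31 (mod 61) since 2·31 = 62 ≡ 1, so λ ≡ 21·31 ≡ 41.
  x = λ² - 38 - 38 = 1681 - 76 ≡ 19; y = λ·(38 - 19) - 1 ≡ 46. → (19, 46)

(19, 46)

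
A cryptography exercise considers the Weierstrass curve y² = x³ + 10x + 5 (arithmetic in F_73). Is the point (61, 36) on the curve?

y² = 36² ≡ 55; x³ + 10x + 5 = 227596 ≡ 55 (mod 73). 55 = 55.

yes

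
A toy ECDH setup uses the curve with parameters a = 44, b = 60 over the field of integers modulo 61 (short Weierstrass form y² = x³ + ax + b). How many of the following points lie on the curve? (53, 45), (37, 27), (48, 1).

0

(53, 45): 45² ≡ 12, rhs ≡ 50 → off.
(37, 27): 27² ≡ 58, rhs ≡ 3 → off.
(48, 1): 1² ≡ 1, rhs ≡ 36 → off.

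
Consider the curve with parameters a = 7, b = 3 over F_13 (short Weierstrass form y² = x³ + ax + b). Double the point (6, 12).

(2, 5)

tangent at (6, 12): λ = (3·6² + 7)/(2·12) ≡ 11/11. 11⁻¹ ≡ 6 (mod 13), so λ ≡ 11·6 ≡ 1.
  x = λ² - 6 - 6 = 1 - 12 ≡ 2; y = λ·(6 - 2) - 12 ≡ 5. → (2, 5)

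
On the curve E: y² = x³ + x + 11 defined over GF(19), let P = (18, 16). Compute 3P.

Repeated addition: build up to 3P.
2P: tangent at (18, 16): λ = (3·18² + 1)/(2·16) ≡ 4/13. 13⁻¹ ≡ 3 (mod 19), so λ ≡ 4·3 ≡ 12.
  x = λ² - 18 - 18 = 144 - 36 ≡ 13; y = λ·(18 - 13) - 16 ≡ 6. → (13, 6)
3P: (13, 6) + (18, 16). λ = (16 - 6)/(18 - 13) ≡ 10/5 mod 19. 5⁻¹ ≡ 4 (mod 19) since 5·4 = 20 ≡ 1, so λ ≡ 2.
  x = λ² - 13 - 18 = 4 - 31 ≡ 11; y = λ·(13 - 11) - 6 ≡ 17. → (11, 17)

(11, 17)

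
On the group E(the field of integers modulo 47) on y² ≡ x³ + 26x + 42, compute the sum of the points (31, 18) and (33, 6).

(19, 4)

(31, 18) + (33, 6). λ = (6 - 18)/(33 - 31) ≡ 35/2 mod 47. 2⁻¹ ≡ 24 (mod 47), so λ ≡ 41.
  x = λ² - 31 - 33 = 1681 - 64 ≡ 19; y = λ·(31 - 19) - 18 ≡ 4. → (19, 4)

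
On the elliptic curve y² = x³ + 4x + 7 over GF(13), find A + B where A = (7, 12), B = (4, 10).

(7, 12) + (4, 10). λ = (10 - 12)/(4 - 7) ≡ 11/10 mod 13. 10⁻¹ ≡ 4 (mod 13), so λ ≡ 5.
  x = λ² - 7 - 4 = 25 - 11 ≡ 1; y = λ·(7 - 1) - 12 ≡ 5. → (1, 5)

(1, 5)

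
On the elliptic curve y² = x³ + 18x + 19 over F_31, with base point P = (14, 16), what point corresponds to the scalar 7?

Double-and-add on 7 = (111)₂. Start with P = (14, 16) for the leading 1-bit.
double: tangent at (14, 16): λ = (3·14² + 18)/(2·16) ≡ 17/1. 1⁻¹ ≡ 1 (mod 31), so λ ≡ 17·1 ≡ 17.
  x = λ² - 14 - 14 = 289 - 28 ≡ 13; y = λ·(14 - 13) - 16 ≡ 1. → (13, 1)
add P: (13, 1) + (14, 16). λ = (16 - 1)/(14 - 13) ≡ 15/1 mod 31. 1⁻¹ ≡ 1 (mod 31) since 1·1 = 1 ≡ 1, so λ ≡ 15.
  x = λ² - 13 - 14 = 225 - 27 ≡ 12; y = λ·(13 - 12) - 1 ≡ 14. → (12, 14)
double: tangent at (12, 14): λ = (3·12² + 18)/(2·14) ≡ 16/28. 28⁻¹ ≡ 10 (mod 31), so λ ≡ 16·10 ≡ 5.
  x = λ² - 12 - 12 = 25 - 24 ≡ 1; y = λ·(12 - 1) - 14 ≡ 10. → (1, 10)
add P: (1, 10) + (14, 16). λ = (16 - 10)/(14 - 1) ≡ 6/13 mod 31. 13⁻¹ ≡ 12 (mod 31) since 13·12 = 156 ≡ 1, so λ ≡ 10.
  x = λ² - 1 - 14 = 100 - 15 ≡ 23; y = λ·(1 - 23) - 10 ≡ 18. → (23, 18)

(23, 18)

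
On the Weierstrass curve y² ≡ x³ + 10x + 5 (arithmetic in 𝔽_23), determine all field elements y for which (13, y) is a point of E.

x³ + 10x + 5 = 2332 ≡ 9 (mod 23).
Square roots of 9 mod 23: 3 and 20 (since 3² = 9 ≡ 9).

3, 20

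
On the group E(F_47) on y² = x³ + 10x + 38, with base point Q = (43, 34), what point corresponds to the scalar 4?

Repeated addition: build up to 4Q.
2Q: tangent at (43, 34): λ = (3·43² + 10)/(2·34) ≡ 11/21. 21⁻¹ ≡ 9 (mod 47) since 21·9 = 189 ≡ 1, so λ ≡ 11·9 ≡ 5.
  x = λ² - 43 - 43 = 25 - 86 ≡ 33; y = λ·(43 - 33) - 34 ≡ 16. → (33, 16)
3Q: (33, 16) + (43, 34). λ = (34 - 16)/(43 - 33) ≡ 18/10 mod 47. 10⁻¹ ≡ 33 (mod 47), so λ ≡ 30.
  x = λ² - 33 - 43 = 900 - 76 ≡ 25; y = λ·(33 - 25) - 16 ≡ 36. → (25, 36)
4Q: (25, 36) + (43, 34). λ = (34 - 36)/(43 - 25) ≡ 45/18 mod 47. 18⁻¹ ≡ 34 (mod 47), so λ ≡ 26.
  x = λ² - 25 - 43 = 676 - 68 ≡ 44; y = λ·(25 - 44) - 36 ≡ 34. → (44, 34)

(44, 34)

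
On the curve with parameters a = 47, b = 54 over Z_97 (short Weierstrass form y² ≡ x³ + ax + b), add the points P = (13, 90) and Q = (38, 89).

(37, 39)

(13, 90) + (38, 89). λ = (89 - 90)/(38 - 13) ≡ 96/25 mod 97. 25⁻¹ ≡ 66 (mod 97) since 25·66 = 1650 ≡ 1, so λ ≡ 31.
  x = λ² - 13 - 38 = 961 - 51 ≡ 37; y = λ·(13 - 37) - 90 ≡ 39. → (37, 39)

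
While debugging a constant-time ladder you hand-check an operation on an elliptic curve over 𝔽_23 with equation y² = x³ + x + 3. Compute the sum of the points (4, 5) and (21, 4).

(14, 1)

(4, 5) + (21, 4). λ = (4 - 5)/(21 - 4) ≡ 22/17 mod 23. 17⁻¹ ≡ 19 (mod 23) since 17·19 = 323 ≡ 1, so λ ≡ 4.
  x = λ² - 4 - 21 = 16 - 25 ≡ 14; y = λ·(4 - 14) - 5 ≡ 1. → (14, 1)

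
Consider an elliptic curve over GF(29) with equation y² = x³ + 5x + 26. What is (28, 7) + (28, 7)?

(26, 19)

tangent at (28, 7): λ = (3·28² + 5)/(2·7) ≡ 8/14. 14⁻¹ ≡ 27 (mod 29) since 14·27 = 378 ≡ 1, so λ ≡ 8·27 ≡ 13.
  x = λ² - 28 - 28 = 169 - 56 ≡ 26; y = λ·(28 - 26) - 7 ≡ 19. → (26, 19)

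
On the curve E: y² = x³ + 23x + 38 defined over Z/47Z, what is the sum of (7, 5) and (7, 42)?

The two points share x = 7 and their y-coordinates satisfy 5 + 42 ≡ 0 (mod 47), so they are inverses. Their sum is the point at infinity.

O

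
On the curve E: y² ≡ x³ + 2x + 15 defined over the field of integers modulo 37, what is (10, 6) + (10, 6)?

tangent at (10, 6): λ = (3·10² + 2)/(2·6) ≡ 6/12. 12⁻¹ ≡ 34 (mod 37) since 12·34 = 408 ≡ 1, so λ ≡ 6·34 ≡ 19.
  x = λ² - 10 - 10 = 361 - 20 ≡ 8; y = λ·(10 - 8) - 6 ≡ 32. → (8, 32)

(8, 32)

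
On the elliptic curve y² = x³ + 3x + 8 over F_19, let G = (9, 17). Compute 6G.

(11, 17)

Repeated addition: build up to 6G.
2G: tangent at (9, 17): λ = (3·9² + 3)/(2·17) ≡ 18/15. 15⁻¹ ≡ 14 (mod 19) since 15·14 = 210 ≡ 1, so λ ≡ 18·14 ≡ 5.
  x = λ² - 9 - 9 = 25 - 18 ≡ 7; y = λ·(9 - 7) - 17 ≡ 12. → (7, 12)
3G: (7, 12) + (9, 17). λ = (17 - 12)/(9 - 7) ≡ 5/2 mod 19. 2⁻¹ ≡ 10 (mod 19), so λ ≡ 12.
  x = λ² - 7 - 9 = 144 - 16 ≡ 14; y = λ·(7 - 14) - 12 ≡ 18. → (14, 18)
4G: (14, 18) + (9, 17). λ = (17 - 18)/(9 - 14) ≡ 18/14 mod 19. 14⁻¹ ≡ 15 (mod 19), so λ ≡ 4.
  x = λ² - 14 - 9 = 16 - 23 ≡ 12; y = λ·(14 - 12) - 18 ≡ 9. → (12, 9)
5G: (12, 9) + (9, 17). λ = (17 - 9)/(9 - 12) ≡ 8/16 mod 19. 16⁻¹ ≡ 6 (mod 19) since 16·6 = 96 ≡ 1, so λ ≡ 10.
  x = λ² - 12 - 9 = 100 - 21 ≡ 3; y = λ·(12 - 3) - 9 ≡ 5. → (3, 5)
6G: (3, 5) + (9, 17). λ = (17 - 5)/(9 - 3) ≡ 12/6 mod 19. 6⁻¹ ≡ 16 (mod 19) since 6·16 = 96 ≡ 1, so λ ≡ 2.
  x = λ² - 3 - 9 = 4 - 12 ≡ 11; y = λ·(3 - 11) - 5 ≡ 17. → (11, 17)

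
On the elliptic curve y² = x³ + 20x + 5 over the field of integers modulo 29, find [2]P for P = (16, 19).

tangent at (16, 19): λ = (3·16² + 20)/(2·19) ≡ 5/9. 9⁻¹ ≡ 13 (mod 29), so λ ≡ 5·13 ≡ 7.
  x = λ² - 16 - 16 = 49 - 32 ≡ 17; y = λ·(16 - 17) - 19 ≡ 3. → (17, 3)

(17, 3)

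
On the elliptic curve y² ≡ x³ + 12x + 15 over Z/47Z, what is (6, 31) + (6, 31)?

(5, 24)

tangent at (6, 31): λ = (3·6² + 12)/(2·31) ≡ 26/15. 15⁻¹ ≡ 22 (mod 47), so λ ≡ 26·22 ≡ 8.
  x = λ² - 6 - 6 = 64 - 12 ≡ 5; y = λ·(6 - 5) - 31 ≡ 24. → (5, 24)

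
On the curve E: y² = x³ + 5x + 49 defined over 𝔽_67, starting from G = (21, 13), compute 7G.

Double-and-add on 7 = (111)₂. Start with G = (21, 13) for the leading 1-bit.
double: tangent at (21, 13): λ = (3·21² + 5)/(2·13) ≡ 55/26. 26⁻¹ ≡ 49 (mod 67) since 26·49 = 1274 ≡ 1, so λ ≡ 55·49 ≡ 15.
  x = λ² - 21 - 21 = 225 - 42 ≡ 49; y = λ·(21 - 49) - 13 ≡ 36. → (49, 36)
add G: (49, 36) + (21, 13). λ = (13 - 36)/(21 - 49) ≡ 44/39 mod 67. 39⁻¹ ≡ 55 (mod 67) since 39·55 = 2145 ≡ 1, so λ ≡ 8.
  x = λ² - 49 - 21 = 64 - 70 ≡ 61; y = λ·(49 - 61) - 36 ≡ 2. → (61, 2)
double: tangent at (61, 2): λ = (3·61² + 5)/(2·2) ≡ 46/4. 4⁻¹ ≡ 17 (mod 67) since 4·17 = 68 ≡ 1, so λ ≡ 46·17 ≡ 45.
  x = λ² - 61 - 61 = 2025 - 122 ≡ 27; y = λ·(61 - 27) - 2 ≡ 54. → (27, 54)
add G: (27, 54) + (21, 13). λ = (13 - 54)/(21 - 27) ≡ 26/61 mod 67. 61⁻¹ ≡ 11 (mod 67), so λ ≡ 18.
  x = λ² - 27 - 21 = 324 - 48 ≡ 8; y = λ·(27 - 8) - 54 ≡ 20. → (8, 20)

(8, 20)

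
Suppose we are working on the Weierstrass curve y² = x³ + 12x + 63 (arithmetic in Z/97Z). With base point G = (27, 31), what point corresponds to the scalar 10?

Repeated addition: build up to 10G.
2G: tangent at (27, 31): λ = (3·27² + 12)/(2·31) ≡ 65/62. 62⁻¹ ≡ 36 (mod 97), so λ ≡ 65·36 ≡ 12.
  x = λ² - 27 - 27 = 144 - 54 ≡ 90; y = λ·(27 - 90) - 31 ≡ 86. → (90, 86)
3G: (90, 86) + (27, 31). λ = (31 - 86)/(27 - 90) ≡ 42/34 mod 97. 34⁻¹ ≡ 20 (mod 97), so λ ≡ 64.
  x = λ² - 90 - 27 = 4096 - 117 ≡ 2; y = λ·(90 - 2) - 86 ≡ 17. → (2, 17)
4G: (2, 17) + (27, 31). λ = (31 - 17)/(27 - 2) ≡ 14/25 mod 97. 25⁻¹ ≡ 66 (mod 97) since 25·66 = 1650 ≡ 1, so λ ≡ 51.
  x = λ² - 2 - 27 = 2601 - 29 ≡ 50; y = λ·(2 - 50) - 17 ≡ 57. → (50, 57)
5G: (50, 57) + (27, 31). λ = (31 - 57)/(27 - 50) ≡ 71/74 mod 97. 74⁻¹ ≡ 59 (mod 97), so λ ≡ 18.
  x = λ² - 50 - 27 = 324 - 77 ≡ 53; y = λ·(50 - 53) - 57 ≡ 83. → (53, 83)
6G: (53, 83) + (27, 31). λ = (31 - 83)/(27 - 53) ≡ 45/71 mod 97. 71⁻¹ ≡ 41 (mod 97) since 71·41 = 2911 ≡ 1, so λ ≡ 2.
  x = λ² - 53 - 27 = 4 - 80 ≡ 21; y = λ·(53 - 21) - 83 ≡ 78. → (21, 78)
7G: (21, 78) + (27, 31). λ = (31 - 78)/(27 - 21) ≡ 50/6 mod 97. 6⁻¹ ≡ 81 (mod 97), so λ ≡ 73.
  x = λ² - 21 - 27 = 5329 - 48 ≡ 43; y = λ·(21 - 43) - 78 ≡ 62. → (43, 62)
8G: (43, 62) + (27, 31). λ = (31 - 62)/(27 - 43) ≡ 66/81 mod 97. 81⁻¹ ≡ 6 (mod 97) since 81·6 = 486 ≡ 1, so λ ≡ 8.
  x = λ² - 43 - 27 = 64 - 70 ≡ 91; y = λ·(43 - 91) - 62 ≡ 39. → (91, 39)
9G: (91, 39) + (27, 31). λ = (31 - 39)/(27 - 91) ≡ 89/33 mod 97. 33⁻¹ ≡ 50 (mod 97) since 33·50 = 1650 ≡ 1, so λ ≡ 85.
  x = λ² - 91 - 27 = 7225 - 118 ≡ 26; y = λ·(91 - 26) - 39 ≡ 54. → (26, 54)
10G: (26, 54) + (27, 31). λ = (31 - 54)/(27 - 26) ≡ 74/1 mod 97. 1⁻¹ ≡ 1 (mod 97) since 1·1 = 1 ≡ 1, so λ ≡ 74.
  x = λ² - 26 - 27 = 5476 - 53 ≡ 88; y = λ·(26 - 88) - 54 ≡ 14. → (88, 14)

(88, 14)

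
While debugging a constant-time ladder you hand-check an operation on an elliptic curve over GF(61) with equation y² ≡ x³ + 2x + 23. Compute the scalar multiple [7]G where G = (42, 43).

Repeated addition: build up to 7G.
2G: tangent at (42, 43): λ = (3·42² + 2)/(2·43) ≡ 48/25. 25⁻¹ ≡ 22 (mod 61), so λ ≡ 48·22 ≡ 19.
  x = λ² - 42 - 42 = 361 - 84 ≡ 33; y = λ·(42 - 33) - 43 ≡ 6. → (33, 6)
3G: (33, 6) + (42, 43). λ = (43 - 6)/(42 - 33) ≡ 37/9 mod 61. 9⁻¹ ≡ 34 (mod 61) since 9·34 = 306 ≡ 1, so λ ≡ 38.
  x = λ² - 33 - 42 = 1444 - 75 ≡ 27; y = λ·(33 - 27) - 6 ≡ 39. → (27, 39)
4G: (27, 39) + (42, 43). λ = (43 - 39)/(42 - 27) ≡ 4/15 mod 61. 15⁻¹ ≡ 57 (mod 61), so λ ≡ 45.
  x = λ² - 27 - 42 = 2025 - 69 ≡ 4; y = λ·(27 - 4) - 39 ≡ 20. → (4, 20)
5G: (4, 20) + (42, 43). λ = (43 - 20)/(42 - 4) ≡ 23/38 mod 61. 38⁻¹ ≡ 53 (mod 61), so λ ≡ 60.
  x = λ² - 4 - 42 = 3600 - 46 ≡ 16; y = λ·(4 - 16) - 20 ≡ 53. → (16, 53)
6G: (16, 53) + (42, 43). λ = (43 - 53)/(42 - 16) ≡ 51/26 mod 61. 26⁻¹ ≡ 54 (mod 61), so λ ≡ 9.
  x = λ² - 16 - 42 = 81 - 58 ≡ 23; y = λ·(16 - 23) - 53 ≡ 6. → (23, 6)
7G: (23, 6) + (42, 43). λ = (43 - 6)/(42 - 23) ≡ 37/19 mod 61. 19⁻¹ ≡ 45 (mod 61), so λ ≡ 18.
  x = λ² - 23 - 42 = 324 - 65 ≡ 15; y = λ·(23 - 15) - 6 ≡ 16. → (15, 16)

(15, 16)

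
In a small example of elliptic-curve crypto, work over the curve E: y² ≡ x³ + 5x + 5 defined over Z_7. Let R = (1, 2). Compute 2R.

tangent at (1, 2): λ = (3·1² + 5)/(2·2) ≡ 1/4. 4⁻¹ ≡ 2 (mod 7), so λ ≡ 1·2 ≡ 2.
  x = λ² - 1 - 1 = 4 - 2 ≡ 2; y = λ·(1 - 2) - 2 ≡ 3. → (2, 3)

(2, 3)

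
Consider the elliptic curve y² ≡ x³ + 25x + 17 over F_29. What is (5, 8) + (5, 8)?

(20, 7)

tangent at (5, 8): λ = (3·5² + 25)/(2·8) ≡ 13/16. 16⁻¹ ≡ 20 (mod 29) since 16·20 = 320 ≡ 1, so λ ≡ 13·20 ≡ 28.
  x = λ² - 5 - 5 = 784 - 10 ≡ 20; y = λ·(5 - 20) - 8 ≡ 7. → (20, 7)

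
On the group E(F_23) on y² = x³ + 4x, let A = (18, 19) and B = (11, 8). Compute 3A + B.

First 3A:
Repeated addition: build up to 3A.
2A: tangent at (18, 19): λ = (3·18² + 4)/(2·19) ≡ 10/15. 15⁻¹ ≡ 20 (mod 23), so λ ≡ 10·20 ≡ 16.
  x = λ² - 18 - 18 = 256 - 36 ≡ 13; y = λ·(18 - 13) - 19 ≡ 15. → (13, 15)
3A: (13, 15) + (18, 19). λ = (19 - 15)/(18 - 13) ≡ 4/5 mod 23. 5⁻¹ ≡ 14 (mod 23) since 5·14 = 70 ≡ 1, so λ ≡ 10.
  x = λ² - 13 - 18 = 100 - 31 ≡ 0; y = λ·(13 - 0) - 15 ≡ 0. → (0, 0)
3A = (0, 0).
Finally 3A + B:
(0, 0) + (11, 8). λ = (8 - 0)/(11 - 0) ≡ 8/11 mod 23. 11⁻¹ ≡ 21 (mod 23), so λ ≡ 7.
  x = λ² - 0 - 11 = 49 - 11 ≡ 15; y = λ·(0 - 15) - 0 ≡ 10. → (15, 10)

(15, 10)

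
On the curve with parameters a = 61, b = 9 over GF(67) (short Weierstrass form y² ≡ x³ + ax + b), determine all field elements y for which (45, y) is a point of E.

none

x³ + 61x + 9 = 93879 ≡ 12 (mod 67).
12 is a non-residue mod 67; no y exists.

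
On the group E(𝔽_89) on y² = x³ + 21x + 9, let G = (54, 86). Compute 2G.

(30, 82)

tangent at (54, 86): λ = (3·54² + 21)/(2·86) ≡ 47/83. 83⁻¹ ≡ 74 (mod 89), so λ ≡ 47·74 ≡ 7.
  x = λ² - 54 - 54 = 49 - 108 ≡ 30; y = λ·(54 - 30) - 86 ≡ 82. → (30, 82)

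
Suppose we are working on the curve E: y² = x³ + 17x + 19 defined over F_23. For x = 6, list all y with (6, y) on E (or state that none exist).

x³ + 17x + 19 = 337 ≡ 15 (mod 23).
15 is a non-residue mod 23; no y exists.

none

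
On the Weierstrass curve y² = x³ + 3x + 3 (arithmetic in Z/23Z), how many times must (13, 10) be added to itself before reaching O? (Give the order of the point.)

2P: tangent at (13, 10): λ = (3·13² + 3)/(2·10) ≡ 4/20. 20⁻¹ ≡ 15 (mod 23) since 20·15 = 300 ≡ 1, so λ ≡ 4·15 ≡ 14.
  x = λ² - 13 - 13 = 196 - 26 ≡ 9; y = λ·(13 - 9) - 10 ≡ 0. → (9, 0)
3P: (9, 0) + (13, 10). λ = (10 - 0)/(13 - 9) ≡ 10/4 mod 23. 4⁻¹ ≡ 6 (mod 23), so λ ≡ 14.
  x = λ² - 9 - 13 = 196 - 22 ≡ 13; y = λ·(9 - 13) - 0 ≡ 13. → (13, 13)
4P: (13, 13) + (13, 10): same x and y₁ ≡ -y₂, so the sum is O.
4P = O, so the order is 4.

4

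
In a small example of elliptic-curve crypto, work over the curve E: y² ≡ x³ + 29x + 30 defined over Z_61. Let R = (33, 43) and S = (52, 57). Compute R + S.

(33, 43) + (52, 57). λ = (57 - 43)/(52 - 33) ≡ 14/19 mod 61. 19⁻¹ ≡ 45 (mod 61) since 19·45 = 855 ≡ 1, so λ ≡ 20.
  x = λ² - 33 - 52 = 400 - 85 ≡ 10; y = λ·(33 - 10) - 43 ≡ 51. → (10, 51)

(10, 51)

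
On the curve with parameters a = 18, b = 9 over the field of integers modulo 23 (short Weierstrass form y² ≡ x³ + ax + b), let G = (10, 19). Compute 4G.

(18, 22)

Repeated addition: build up to 4G.
2G: tangent at (10, 19): λ = (3·10² + 18)/(2·19) ≡ 19/15. 15⁻¹ ≡ 20 (mod 23), so λ ≡ 19·20 ≡ 12.
  x = λ² - 10 - 10 = 144 - 20 ≡ 9; y = λ·(10 - 9) - 19 ≡ 16. → (9, 16)
3G: (9, 16) + (10, 19). λ = (19 - 16)/(10 - 9) ≡ 3/1 mod 23. 1⁻¹ ≡ 1 (mod 23), so λ ≡ 3.
  x = λ² - 9 - 10 = 9 - 19 ≡ 13; y = λ·(9 - 13) - 16 ≡ 18. → (13, 18)
4G: (13, 18) + (10, 19). λ = (19 - 18)/(10 - 13) ≡ 1/20 mod 23. 20⁻¹ ≡ 15 (mod 23), so λ ≡ 15.
  x = λ² - 13 - 10 = 225 - 23 ≡ 18; y = λ·(13 - 18) - 18 ≡ 22. → (18, 22)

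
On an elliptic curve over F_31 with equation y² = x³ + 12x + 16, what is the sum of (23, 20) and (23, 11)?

O

The two points share x = 23 and their y-coordinates satisfy 20 + 11 ≡ 0 (mod 31), so they are inverses. Their sum is the point at infinity.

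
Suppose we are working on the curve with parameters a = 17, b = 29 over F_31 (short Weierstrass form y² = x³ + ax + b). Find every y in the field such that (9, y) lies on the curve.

none

x³ + 17x + 29 = 911 ≡ 12 (mod 31).
12 is a non-residue mod 31; no y exists.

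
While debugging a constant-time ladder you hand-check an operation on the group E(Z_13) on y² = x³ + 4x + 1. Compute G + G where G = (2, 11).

tangent at (2, 11): λ = (3·2² + 4)/(2·11) ≡ 3/9. 9⁻¹ ≡ 3 (mod 13), so λ ≡ 3·3 ≡ 9.
  x = λ² - 2 - 2 = 81 - 4 ≡ 12; y = λ·(2 - 12) - 11 ≡ 3. → (12, 3)

(12, 3)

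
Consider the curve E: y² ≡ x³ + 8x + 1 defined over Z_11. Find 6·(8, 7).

Write P = (8, 7).
Repeated addition: build up to 6P.
2P: tangent at (8, 7): λ = (3·8² + 8)/(2·7) ≡ 2/3. 3⁻¹ ≡ 4 (mod 11), so λ ≡ 2·4 ≡ 8.
  x = λ² - 8 - 8 = 64 - 16 ≡ 4; y = λ·(8 - 4) - 7 ≡ 3. → (4, 3)
3P: (4, 3) + (8, 7). λ = (7 - 3)/(8 - 4) ≡ 4/4 mod 11. 4⁻¹ ≡ 3 (mod 11), so λ ≡ 1.
  x = λ² - 4 - 8 = 1 - 12 ≡ 0; y = λ·(4 - 0) - 3 ≡ 1. → (0, 1)
4P: (0, 1) + (8, 7). λ = (7 - 1)/(8 - 0) ≡ 6/8 mod 11. 8⁻¹ ≡ 7 (mod 11) since 8·7 = 56 ≡ 1, so λ ≡ 9.
  x = λ² - 0 - 8 = 81 - 8 ≡ 7; y = λ·(0 - 7) - 1 ≡ 2. → (7, 2)
5P: (7, 2) + (8, 7). λ = (7 - 2)/(8 - 7) ≡ 5/1 mod 11. 1⁻¹ ≡ 1 (mod 11), so λ ≡ 5.
  x = λ² - 7 - 8 = 25 - 15 ≡ 10; y = λ·(7 - 10) - 2 ≡ 5. → (10, 5)
6P: (10, 5) + (8, 7). λ = (7 - 5)/(8 - 10) ≡ 2/9 mod 11. 9⁻¹ ≡ 5 (mod 11) since 9·5 = 45 ≡ 1, so λ ≡ 10.
  x = λ² - 10 - 8 = 100 - 18 ≡ 5; y = λ·(10 - 5) - 5 ≡ 1. → (5, 1)

(5, 1)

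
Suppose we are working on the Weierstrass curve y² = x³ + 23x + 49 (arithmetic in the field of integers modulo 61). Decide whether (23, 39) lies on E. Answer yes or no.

yes

y² = 39² ≡ 57; x³ + 23x + 49 = 12745 ≡ 57 (mod 61). 57 = 57.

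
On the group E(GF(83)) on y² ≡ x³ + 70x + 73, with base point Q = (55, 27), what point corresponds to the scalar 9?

Repeated addition: build up to 9Q.
2Q: tangent at (55, 27): λ = (3·55² + 70)/(2·27) ≡ 15/54. 54⁻¹ ≡ 20 (mod 83) since 54·20 = 1080 ≡ 1, so λ ≡ 15·20 ≡ 51.
  x = λ² - 55 - 55 = 2601 - 110 ≡ 1; y = λ·(55 - 1) - 27 ≡ 71. → (1, 71)
3Q: (1, 71) + (55, 27). λ = (27 - 71)/(55 - 1) ≡ 39/54 mod 83. 54⁻¹ ≡ 20 (mod 83), so λ ≡ 33.
  x = λ² - 1 - 55 = 1089 - 56 ≡ 37; y = λ·(1 - 37) - 71 ≡ 69. → (37, 69)
4Q: (37, 69) + (55, 27). λ = (27 - 69)/(55 - 37) ≡ 41/18 mod 83. 18⁻¹ ≡ 60 (mod 83) since 18·60 = 1080 ≡ 1, so λ ≡ 53.
  x = λ² - 37 - 55 = 2809 - 92 ≡ 61; y = λ·(37 - 61) - 69 ≡ 70. → (61, 70)
5Q: (61, 70) + (55, 27). λ = (27 - 70)/(55 - 61) ≡ 40/77 mod 83. 77⁻¹ ≡ 69 (mod 83), so λ ≡ 21.
  x = λ² - 61 - 55 = 441 - 116 ≡ 76; y = λ·(61 - 76) - 70 ≡ 30. → (76, 30)
6Q: (76, 30) + (55, 27). λ = (27 - 30)/(55 - 76) ≡ 80/62 mod 83. 62⁻¹ ≡ 79 (mod 83), so λ ≡ 12.
  x = λ² - 76 - 55 = 144 - 131 ≡ 13; y = λ·(76 - 13) - 30 ≡ 62. → (13, 62)
7Q: (13, 62) + (55, 27). λ = (27 - 62)/(55 - 13) ≡ 48/42 mod 83. 42⁻¹ ≡ 2 (mod 83), so λ ≡ 13.
  x = λ² - 13 - 55 = 169 - 68 ≡ 18; y = λ·(13 - 18) - 62 ≡ 39. → (18, 39)
8Q: (18, 39) + (55, 27). λ = (27 - 39)/(55 - 18) ≡ 71/37 mod 83. 37⁻¹ ≡ 9 (mod 83), so λ ≡ 58.
  x = λ² - 18 - 55 = 3364 - 73 ≡ 54; y = λ·(18 - 54) - 39 ≡ 31. → (54, 31)
9Q: (54, 31) + (55, 27). λ = (27 - 31)/(55 - 54) ≡ 79/1 mod 83. 1⁻¹ ≡ 1 (mod 83) since 1·1 = 1 ≡ 1, so λ ≡ 79.
  x = λ² - 54 - 55 = 6241 - 109 ≡ 73; y = λ·(54 - 73) - 31 ≡ 45. → (73, 45)

(73, 45)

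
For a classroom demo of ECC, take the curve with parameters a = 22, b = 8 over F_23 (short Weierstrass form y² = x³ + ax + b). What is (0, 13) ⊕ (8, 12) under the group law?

(0, 13) + (8, 12). λ = (12 - 13)/(8 - 0) ≡ 22/8 mod 23. 8⁻¹ ≡ 3 (mod 23), so λ ≡ 20.
  x = λ² - 0 - 8 = 400 - 8 ≡ 1; y = λ·(0 - 1) - 13 ≡ 13. → (1, 13)

(1, 13)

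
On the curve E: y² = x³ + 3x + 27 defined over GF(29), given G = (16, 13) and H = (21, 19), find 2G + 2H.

(5, 14)

First 2G:
Repeated addition: build up to 2G.
2G: tangent at (16, 13): λ = (3·16² + 3)/(2·13) ≡ 17/26. 26⁻¹ ≡ 19 (mod 29), so λ ≡ 17·19 ≡ 4.
  x = λ² - 16 - 16 = 16 - 32 ≡ 13; y = λ·(16 - 13) - 13 ≡ 28. → (13, 28)
2G = (13, 28).
Next 2H:
Repeated addition: build up to 2H.
2H: tangent at (21, 19): λ = (3·21² + 3)/(2·19) ≡ 21/9. 9⁻¹ ≡ 13 (mod 29) since 9·13 = 117 ≡ 1, so λ ≡ 21·13 ≡ 12.
  x = λ² - 21 - 21 = 144 - 42 ≡ 15; y = λ·(21 - 15) - 19 ≡ 24. → (15, 24)
2H = (15, 24).
Finally 2G + 2H:
(13, 28) + (15, 24). λ = (24 - 28)/(15 - 13) ≡ 25/2 mod 29. 2⁻¹ ≡ 15 (mod 29), so λ ≡ 27.
  x = λ² - 13 - 15 = 729 - 28 ≡ 5; y = λ·(13 - 5) - 28 ≡ 14. → (5, 14)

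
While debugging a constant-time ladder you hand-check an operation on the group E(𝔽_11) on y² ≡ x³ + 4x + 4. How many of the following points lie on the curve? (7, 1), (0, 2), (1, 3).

(7, 1): 1² ≡ 1, rhs ≡ 1 → on.
(0, 2): 2² ≡ 4, rhs ≡ 4 → on.
(1, 3): 3² ≡ 9, rhs ≡ 9 → on.

3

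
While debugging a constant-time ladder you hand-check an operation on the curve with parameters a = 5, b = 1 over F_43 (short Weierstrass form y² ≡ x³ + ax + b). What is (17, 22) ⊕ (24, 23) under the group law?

(38, 18)

(17, 22) + (24, 23). λ = (23 - 22)/(24 - 17) ≡ 1/7 mod 43. 7⁻¹ ≡ 37 (mod 43), so λ ≡ 37.
  x = λ² - 17 - 24 = 1369 - 41 ≡ 38; y = λ·(17 - 38) - 22 ≡ 18. → (38, 18)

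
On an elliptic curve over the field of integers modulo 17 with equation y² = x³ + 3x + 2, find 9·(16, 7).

Write Q = (16, 7).
Double-and-add on 9 = (1001)₂. Start with Q = (16, 7) for the leading 1-bit.
double: tangent at (16, 7): λ = (3·16² + 3)/(2·7) ≡ 6/14. 14⁻¹ ≡ 11 (mod 17) since 14·11 = 154 ≡ 1, so λ ≡ 6·11 ≡ 15.
  x = λ² - 16 - 16 = 225 - 32 ≡ 6; y = λ·(16 - 6) - 7 ≡ 7. → (6, 7)
double: tangent at (6, 7): λ = (3·6² + 3)/(2·7) ≡ 9/14. 14⁻¹ ≡ 11 (mod 17) since 14·11 = 154 ≡ 1, so λ ≡ 9·11 ≡ 14.
  x = λ² - 6 - 6 = 196 - 12 ≡ 14; y = λ·(6 - 14) - 7 ≡ 0. → (14, 0)
double: (14, 0) + (14, 0): same x and y₁ ≡ -y₂, so the sum is O.
add Q: O + (16, 7) = (16, 7) (identity).

(16, 7)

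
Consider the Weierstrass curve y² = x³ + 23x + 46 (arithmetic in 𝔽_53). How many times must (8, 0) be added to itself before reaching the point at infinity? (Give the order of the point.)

2

2P: (8, 0) + (8, 0): same x and y₁ ≡ -y₂, so the sum is the point at infinity.
2P = the point at infinity, so the order is 2.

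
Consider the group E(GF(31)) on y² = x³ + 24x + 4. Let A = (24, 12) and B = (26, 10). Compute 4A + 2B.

(21, 29)

First 4A:
Repeated addition: build up to 4A.
2A: tangent at (24, 12): λ = (3·24² + 24)/(2·12) ≡ 16/24. 24⁻¹ ≡ 22 (mod 31), so λ ≡ 16·22 ≡ 11.
  x = λ² - 24 - 24 = 121 - 48 ≡ 11; y = λ·(24 - 11) - 12 ≡ 7. → (11, 7)
3A: (11, 7) + (24, 12). λ = (12 - 7)/(24 - 11) ≡ 5/13 mod 31. 13⁻¹ ≡ 12 (mod 31) since 13·12 = 156 ≡ 1, so λ ≡ 29.
  x = λ² - 11 - 24 = 841 - 35 ≡ 0; y = λ·(11 - 0) - 7 ≡ 2. → (0, 2)
4A: (0, 2) + (24, 12). λ = (12 - 2)/(24 - 0) ≡ 10/24 mod 31. 24⁻¹ ≡ 22 (mod 31) since 24·22 = 528 ≡ 1, so λ ≡ 3.
  x = λ² - 0 - 24 = 9 - 24 ≡ 16; y = λ·(0 - 16) - 2 ≡ 12. → (16, 12)
4A = (16, 12).
Next 2B:
Repeated addition: build up to 2B.
2B: tangent at (26, 10): λ = (3·26² + 24)/(2·10) ≡ 6/20. 20⁻¹ ≡ 14 (mod 31) since 20·14 = 280 ≡ 1, so λ ≡ 6·14 ≡ 22.
  x = λ² - 26 - 26 = 484 - 52 ≡ 29; y = λ·(26 - 29) - 10 ≡ 17. → (29, 17)
2B = (29, 17).
Finally 4A + 2B:
(16, 12) + (29, 17). λ = (17 - 12)/(29 - 16) ≡ 5/13 mod 31. 13⁻¹ ≡ 12 (mod 31), so λ ≡ 29.
  x = λ² - 16 - 29 = 841 - 45 ≡ 21; y = λ·(16 - 21) - 12 ≡ 29. → (21, 29)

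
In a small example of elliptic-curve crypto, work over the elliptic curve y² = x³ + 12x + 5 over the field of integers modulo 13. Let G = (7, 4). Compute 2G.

tangent at (7, 4): λ = (3·7² + 12)/(2·4) ≡ 3/8. 8⁻¹ ≡ 5 (mod 13), so λ ≡ 3·5 ≡ 2.
  x = λ² - 7 - 7 = 4 - 14 ≡ 3; y = λ·(7 - 3) - 4 ≡ 4. → (3, 4)

(3, 4)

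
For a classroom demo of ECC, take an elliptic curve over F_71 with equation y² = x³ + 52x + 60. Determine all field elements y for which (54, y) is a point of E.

x³ + 52x + 60 = 160332 ≡ 14 (mod 71).
14 is a non-residue mod 71; no y exists.

none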